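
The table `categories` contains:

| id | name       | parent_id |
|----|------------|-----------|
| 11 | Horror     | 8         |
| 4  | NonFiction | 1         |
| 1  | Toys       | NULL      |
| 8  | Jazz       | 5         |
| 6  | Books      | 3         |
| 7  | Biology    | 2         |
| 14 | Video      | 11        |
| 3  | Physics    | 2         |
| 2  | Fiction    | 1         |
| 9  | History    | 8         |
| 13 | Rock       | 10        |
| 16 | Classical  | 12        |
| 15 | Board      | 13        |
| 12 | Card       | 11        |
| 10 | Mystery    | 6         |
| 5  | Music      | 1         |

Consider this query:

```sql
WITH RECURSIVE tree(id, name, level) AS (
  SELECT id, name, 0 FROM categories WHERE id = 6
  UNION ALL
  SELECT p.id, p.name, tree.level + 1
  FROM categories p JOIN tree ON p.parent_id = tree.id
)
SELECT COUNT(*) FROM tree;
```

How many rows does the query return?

Base: id=6 (Books) at level 0.
Iteration 1: rows with parent_id in {6} -> Mystery (id 10, level 1).
Iteration 2: rows with parent_id in {10} -> Rock (id 13, level 2).
Iteration 3: rows with parent_id in {13} -> Board (id 15, level 3).
Iteration 4: no rows with parent_id in {15}; recursion stops.
Total rows emitted: 4.

4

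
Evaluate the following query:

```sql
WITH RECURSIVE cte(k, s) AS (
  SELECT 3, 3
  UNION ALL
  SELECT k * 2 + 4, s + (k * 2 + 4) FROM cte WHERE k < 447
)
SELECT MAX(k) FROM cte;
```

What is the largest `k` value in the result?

892

Base: k=3, s=3.
Iteration 1: 3 < 447 holds -> k = 3 * 2 + 4 = 10, s = 3 + 10 = 13.
Iteration 2: 10 < 447 holds -> k = 10 * 2 + 4 = 24, s = 13 + 24 = 37.
Iteration 3: 24 < 447 holds -> k = 24 * 2 + 4 = 52, s = 37 + 52 = 89.
Iteration 4: 52 < 447 holds -> k = 52 * 2 + 4 = 108, s = 89 + 108 = 197.
Iteration 5: 108 < 447 holds -> k = 108 * 2 + 4 = 220, s = 197 + 220 = 417.
Iteration 6: 220 < 447 holds -> k = 220 * 2 + 4 = 444, s = 417 + 444 = 861.
Iteration 7: 444 < 447 holds -> k = 444 * 2 + 4 = 892, s = 861 + 892 = 1753.
Iteration 8: 892 < 447 fails; recursion stops.
k values: 3, 10, 24, 52, 108, 220, 444, 892; the maximum is 892.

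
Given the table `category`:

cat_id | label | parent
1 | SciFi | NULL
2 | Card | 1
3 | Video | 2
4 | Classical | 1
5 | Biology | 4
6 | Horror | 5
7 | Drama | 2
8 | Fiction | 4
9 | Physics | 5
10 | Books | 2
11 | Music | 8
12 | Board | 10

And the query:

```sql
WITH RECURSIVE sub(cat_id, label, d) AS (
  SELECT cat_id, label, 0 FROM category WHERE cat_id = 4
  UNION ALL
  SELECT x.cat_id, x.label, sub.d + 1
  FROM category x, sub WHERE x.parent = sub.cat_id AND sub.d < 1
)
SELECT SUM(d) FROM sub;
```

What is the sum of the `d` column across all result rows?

2

Base: cat_id=4 (Classical) at d 0.
Iteration 1: rows with parent in {4} -> Biology (id 5, d 1), Fiction (id 8, d 1).
Iteration 2: d < 1 fails for all current rows; recursion stops.
SUM(d) = 0 + 1 + 1 = 2.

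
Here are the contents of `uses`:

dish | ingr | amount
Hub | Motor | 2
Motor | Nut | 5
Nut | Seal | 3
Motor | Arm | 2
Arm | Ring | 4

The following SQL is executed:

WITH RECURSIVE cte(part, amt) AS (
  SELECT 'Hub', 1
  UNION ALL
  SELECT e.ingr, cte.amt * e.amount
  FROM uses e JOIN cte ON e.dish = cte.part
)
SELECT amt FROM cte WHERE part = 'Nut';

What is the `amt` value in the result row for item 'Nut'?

Base: (Hub, amt=1).
Iteration 1: components of {Hub} -> Motor = 1*2 = 2.
Iteration 2: components of {Motor} -> Arm = 2*2 = 4, Nut = 2*5 = 10.
Iteration 3: components of {Arm,Nut} -> Ring = 4*4 = 16, Seal = 10*3 = 30.
Iteration 4: no further components; recursion stops.

10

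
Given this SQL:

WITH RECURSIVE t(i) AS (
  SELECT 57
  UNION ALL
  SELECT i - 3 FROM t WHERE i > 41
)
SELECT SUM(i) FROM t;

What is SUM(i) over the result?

Base: i=57.
Iteration 1: 57 > 41 holds -> i = 57 - 3 = 54.
Iteration 2: 54 > 41 holds -> i = 54 - 3 = 51.
Iteration 3: 51 > 41 holds -> i = 51 - 3 = 48.
Iteration 4: 48 > 41 holds -> i = 48 - 3 = 45.
Iteration 5: 45 > 41 holds -> i = 45 - 3 = 42.
Iteration 6: 42 > 41 holds -> i = 42 - 3 = 39.
Iteration 7: 39 > 41 fails; recursion stops.
SUM(i) = 57 + 54 + 51 + 48 + 45 + 42 + 39 = 336.

336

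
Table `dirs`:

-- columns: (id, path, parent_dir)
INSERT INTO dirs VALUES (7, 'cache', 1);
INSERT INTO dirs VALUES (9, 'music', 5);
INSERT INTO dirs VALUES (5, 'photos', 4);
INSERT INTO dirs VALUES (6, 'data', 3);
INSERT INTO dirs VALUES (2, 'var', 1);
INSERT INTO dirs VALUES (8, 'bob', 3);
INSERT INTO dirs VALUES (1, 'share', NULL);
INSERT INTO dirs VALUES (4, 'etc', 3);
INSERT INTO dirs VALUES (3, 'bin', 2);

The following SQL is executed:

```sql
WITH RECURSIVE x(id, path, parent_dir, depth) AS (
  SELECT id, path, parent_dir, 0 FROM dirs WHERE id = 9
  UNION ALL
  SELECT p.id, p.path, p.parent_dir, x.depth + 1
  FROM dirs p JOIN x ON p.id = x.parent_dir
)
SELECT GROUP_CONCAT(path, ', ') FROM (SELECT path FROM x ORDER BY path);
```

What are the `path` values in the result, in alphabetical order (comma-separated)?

bin, etc, music, photos, share, var

Base: id=9 (music), parent_dir=5, depth 0.
Iteration 1: join on id=5 -> photos (id 5, parent_dir=4, depth 1).
Iteration 2: join on id=4 -> etc (id 4, parent_dir=3, depth 2).
Iteration 3: join on id=3 -> bin (id 3, parent_dir=2, depth 3).
Iteration 4: join on id=2 -> var (id 2, parent_dir=1, depth 4).
Iteration 5: join on id=1 -> share (id 1, parent_dir=NULL, depth 5).
Iteration 6: parent_dir is NULL; no match; recursion stops.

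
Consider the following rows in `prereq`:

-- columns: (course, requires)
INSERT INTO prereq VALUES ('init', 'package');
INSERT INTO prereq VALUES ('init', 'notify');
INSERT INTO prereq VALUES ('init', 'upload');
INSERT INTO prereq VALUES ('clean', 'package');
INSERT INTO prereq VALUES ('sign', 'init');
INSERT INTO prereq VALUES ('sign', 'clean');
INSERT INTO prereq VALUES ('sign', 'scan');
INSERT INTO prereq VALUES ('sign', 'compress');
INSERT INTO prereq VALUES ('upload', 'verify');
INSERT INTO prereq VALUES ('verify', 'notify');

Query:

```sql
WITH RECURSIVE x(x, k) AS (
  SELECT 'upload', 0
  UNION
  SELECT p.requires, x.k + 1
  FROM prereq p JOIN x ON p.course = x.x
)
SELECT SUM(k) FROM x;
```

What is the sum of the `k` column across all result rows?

Base: (upload, k=0).
Iteration 1: edges from {upload} -> (verify, k=1).
Iteration 2: edges from {verify} -> (notify, k=2).
Iteration 3: no outgoing edges from {notify}; recursion stops.
SUM(k) = 0 + 1 + 2 = 3.

3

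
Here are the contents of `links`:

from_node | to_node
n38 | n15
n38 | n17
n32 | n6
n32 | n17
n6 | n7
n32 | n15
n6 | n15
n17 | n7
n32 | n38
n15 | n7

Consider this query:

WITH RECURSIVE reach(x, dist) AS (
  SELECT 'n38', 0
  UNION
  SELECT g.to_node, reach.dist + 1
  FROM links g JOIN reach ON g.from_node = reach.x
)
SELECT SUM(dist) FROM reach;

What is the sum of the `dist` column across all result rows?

4

Base: (n38, dist=0).
Iteration 1: edges from {n38} -> (n15, dist=1), (n17, dist=1).
Iteration 2: edges from {n15,n17} -> (n7, dist=2). [UNION drops 1 duplicate row(s)]
Iteration 3: no outgoing edges from {n7}; recursion stops.
SUM(dist) = 0 + 1 + 1 + 2 = 4.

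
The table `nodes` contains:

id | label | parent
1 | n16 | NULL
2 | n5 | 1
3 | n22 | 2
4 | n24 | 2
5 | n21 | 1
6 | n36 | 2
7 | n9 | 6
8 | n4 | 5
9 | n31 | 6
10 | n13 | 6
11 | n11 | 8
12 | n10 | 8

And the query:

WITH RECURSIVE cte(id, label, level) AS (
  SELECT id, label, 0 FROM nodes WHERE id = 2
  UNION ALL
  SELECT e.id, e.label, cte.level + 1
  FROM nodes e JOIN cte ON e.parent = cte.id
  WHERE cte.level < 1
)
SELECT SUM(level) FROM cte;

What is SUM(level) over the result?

3

Base: id=2 (n5) at level 0.
Iteration 1: rows with parent in {2} -> n22 (id 3, level 1), n24 (id 4, level 1), n36 (id 6, level 1).
Iteration 2: level < 1 fails for all current rows; recursion stops.
SUM(level) = 0 + 1 + 1 + 1 = 3.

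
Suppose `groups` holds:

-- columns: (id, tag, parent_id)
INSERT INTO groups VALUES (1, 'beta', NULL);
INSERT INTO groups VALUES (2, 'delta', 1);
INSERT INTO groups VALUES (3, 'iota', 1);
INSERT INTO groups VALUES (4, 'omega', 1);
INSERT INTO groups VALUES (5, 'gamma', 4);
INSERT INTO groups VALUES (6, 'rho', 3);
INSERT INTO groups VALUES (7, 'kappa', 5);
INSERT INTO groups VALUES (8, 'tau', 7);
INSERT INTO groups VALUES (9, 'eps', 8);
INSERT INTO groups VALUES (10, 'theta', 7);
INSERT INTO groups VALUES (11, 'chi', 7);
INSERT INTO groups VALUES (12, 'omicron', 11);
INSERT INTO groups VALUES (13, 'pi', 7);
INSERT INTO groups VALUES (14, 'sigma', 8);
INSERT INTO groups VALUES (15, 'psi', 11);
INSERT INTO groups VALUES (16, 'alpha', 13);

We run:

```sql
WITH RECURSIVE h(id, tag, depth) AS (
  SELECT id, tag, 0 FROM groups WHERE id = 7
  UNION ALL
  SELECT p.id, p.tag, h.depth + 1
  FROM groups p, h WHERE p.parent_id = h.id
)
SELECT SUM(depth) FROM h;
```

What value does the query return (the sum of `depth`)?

Base: id=7 (kappa) at depth 0.
Iteration 1: rows with parent_id in {7} -> tau (id 8, depth 1), theta (id 10, depth 1), chi (id 11, depth 1), pi (id 13, depth 1).
Iteration 2: rows with parent_id in {8,10,11,13} -> eps (id 9, depth 2), omicron (id 12, depth 2), sigma (id 14, depth 2), psi (id 15, depth 2), alpha (id 16, depth 2).
Iteration 3: no rows with parent_id in {9,12,14,15,16}; recursion stops.
SUM(depth) = 0 + 1 + 1 + 1 + 1 + 2 + 2 + 2 + 2 + 2 = 14.

14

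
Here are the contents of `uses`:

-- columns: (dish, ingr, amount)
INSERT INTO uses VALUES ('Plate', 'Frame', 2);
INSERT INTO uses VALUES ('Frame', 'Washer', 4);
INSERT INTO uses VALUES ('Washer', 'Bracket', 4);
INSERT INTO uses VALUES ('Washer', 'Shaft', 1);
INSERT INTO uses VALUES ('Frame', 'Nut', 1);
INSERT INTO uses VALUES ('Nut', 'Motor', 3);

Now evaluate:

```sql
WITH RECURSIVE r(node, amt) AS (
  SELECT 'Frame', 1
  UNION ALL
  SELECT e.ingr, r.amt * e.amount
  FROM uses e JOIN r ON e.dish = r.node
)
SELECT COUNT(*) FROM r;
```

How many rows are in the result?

6

Base: (Frame, amt=1).
Iteration 1: components of {Frame} -> Nut = 1*1 = 1, Washer = 1*4 = 4.
Iteration 2: components of {Nut,Washer} -> Bracket = 4*4 = 16, Motor = 1*3 = 3, Shaft = 4*1 = 4.
Iteration 3: no further components; recursion stops.
Total rows emitted: 6.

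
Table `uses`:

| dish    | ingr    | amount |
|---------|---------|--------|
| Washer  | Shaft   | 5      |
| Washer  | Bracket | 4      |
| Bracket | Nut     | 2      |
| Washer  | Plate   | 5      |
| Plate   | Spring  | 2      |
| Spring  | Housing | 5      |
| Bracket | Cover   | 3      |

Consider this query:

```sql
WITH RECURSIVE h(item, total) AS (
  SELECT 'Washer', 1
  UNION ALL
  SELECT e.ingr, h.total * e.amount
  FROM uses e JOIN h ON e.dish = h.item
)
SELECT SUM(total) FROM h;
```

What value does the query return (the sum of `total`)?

95

Base: (Washer, total=1).
Iteration 1: components of {Washer} -> Bracket = 1*4 = 4, Plate = 1*5 = 5, Shaft = 1*5 = 5.
Iteration 2: components of {Bracket,Plate,Shaft} -> Cover = 4*3 = 12, Nut = 4*2 = 8, Spring = 5*2 = 10.
Iteration 3: components of {Cover,Nut,Spring} -> Housing = 10*5 = 50.
Iteration 4: no further components; recursion stops.
SUM(total) = 1 + 5 + 4 + 5 + 8 + 12 + 10 + 50 = 95.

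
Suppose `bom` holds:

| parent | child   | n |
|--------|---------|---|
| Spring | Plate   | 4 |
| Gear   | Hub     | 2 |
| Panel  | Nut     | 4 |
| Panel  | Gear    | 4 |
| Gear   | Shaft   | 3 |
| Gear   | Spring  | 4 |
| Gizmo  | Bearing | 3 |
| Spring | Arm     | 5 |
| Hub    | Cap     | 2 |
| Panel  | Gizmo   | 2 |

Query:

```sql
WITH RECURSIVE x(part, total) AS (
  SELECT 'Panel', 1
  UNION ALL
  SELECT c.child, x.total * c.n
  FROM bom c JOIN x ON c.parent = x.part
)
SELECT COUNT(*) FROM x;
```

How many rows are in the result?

Base: (Panel, total=1).
Iteration 1: components of {Panel} -> Gear = 1*4 = 4, Gizmo = 1*2 = 2, Nut = 1*4 = 4.
Iteration 2: components of {Gear,Gizmo,Nut} -> Bearing = 2*3 = 6, Hub = 4*2 = 8, Shaft = 4*3 = 12, Spring = 4*4 = 16.
Iteration 3: components of {Bearing,Hub,Shaft,Spring} -> Arm = 16*5 = 80, Cap = 8*2 = 16, Plate = 16*4 = 64.
Iteration 4: no further components; recursion stops.
Total rows emitted: 11.

11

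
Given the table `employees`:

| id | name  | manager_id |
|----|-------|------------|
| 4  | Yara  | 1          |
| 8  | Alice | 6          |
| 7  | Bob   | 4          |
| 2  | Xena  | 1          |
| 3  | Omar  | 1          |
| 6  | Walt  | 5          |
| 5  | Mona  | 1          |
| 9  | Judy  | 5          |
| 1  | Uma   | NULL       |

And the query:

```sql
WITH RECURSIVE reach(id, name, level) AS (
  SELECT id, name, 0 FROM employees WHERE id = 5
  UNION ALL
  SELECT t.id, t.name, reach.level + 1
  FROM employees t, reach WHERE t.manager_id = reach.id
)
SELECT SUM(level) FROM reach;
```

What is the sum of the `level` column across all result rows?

4

Base: id=5 (Mona) at level 0.
Iteration 1: rows with manager_id in {5} -> Walt (id 6, level 1), Judy (id 9, level 1).
Iteration 2: rows with manager_id in {6,9} -> Alice (id 8, level 2).
Iteration 3: no rows with manager_id in {8}; recursion stops.
SUM(level) = 0 + 1 + 1 + 2 = 4.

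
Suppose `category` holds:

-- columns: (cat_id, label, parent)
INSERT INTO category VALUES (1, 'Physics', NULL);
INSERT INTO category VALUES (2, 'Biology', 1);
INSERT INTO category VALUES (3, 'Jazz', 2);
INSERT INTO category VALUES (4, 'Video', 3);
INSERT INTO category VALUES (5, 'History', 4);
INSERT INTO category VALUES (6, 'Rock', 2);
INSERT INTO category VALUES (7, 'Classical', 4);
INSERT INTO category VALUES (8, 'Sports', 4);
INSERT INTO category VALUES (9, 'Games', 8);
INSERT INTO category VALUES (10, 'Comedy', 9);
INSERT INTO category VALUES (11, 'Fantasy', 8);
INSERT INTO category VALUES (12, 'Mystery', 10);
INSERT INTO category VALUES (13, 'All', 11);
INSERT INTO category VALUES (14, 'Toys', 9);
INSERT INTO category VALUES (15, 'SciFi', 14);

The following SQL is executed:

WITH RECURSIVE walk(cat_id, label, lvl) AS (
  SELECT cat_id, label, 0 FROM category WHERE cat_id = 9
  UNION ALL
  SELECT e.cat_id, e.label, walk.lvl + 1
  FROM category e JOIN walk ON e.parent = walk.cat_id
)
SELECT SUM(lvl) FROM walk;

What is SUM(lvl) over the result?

6

Base: cat_id=9 (Games) at lvl 0.
Iteration 1: rows with parent in {9} -> Comedy (id 10, lvl 1), Toys (id 14, lvl 1).
Iteration 2: rows with parent in {10,14} -> Mystery (id 12, lvl 2), SciFi (id 15, lvl 2).
Iteration 3: no rows with parent in {12,15}; recursion stops.
SUM(lvl) = 0 + 1 + 1 + 2 + 2 = 6.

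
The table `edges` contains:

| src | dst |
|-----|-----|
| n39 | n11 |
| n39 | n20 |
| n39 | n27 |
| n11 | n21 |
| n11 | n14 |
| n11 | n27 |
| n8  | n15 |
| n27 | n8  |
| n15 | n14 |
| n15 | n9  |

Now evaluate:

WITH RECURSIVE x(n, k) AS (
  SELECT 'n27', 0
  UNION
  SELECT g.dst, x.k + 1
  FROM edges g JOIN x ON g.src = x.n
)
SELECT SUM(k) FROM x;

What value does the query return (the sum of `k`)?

9

Base: (n27, k=0).
Iteration 1: edges from {n27} -> (n8, k=1).
Iteration 2: edges from {n8} -> (n15, k=2).
Iteration 3: edges from {n15} -> (n14, k=3), (n9, k=3).
Iteration 4: no outgoing edges from {n14,n9}; recursion stops.
SUM(k) = 0 + 1 + 2 + 3 + 3 = 9.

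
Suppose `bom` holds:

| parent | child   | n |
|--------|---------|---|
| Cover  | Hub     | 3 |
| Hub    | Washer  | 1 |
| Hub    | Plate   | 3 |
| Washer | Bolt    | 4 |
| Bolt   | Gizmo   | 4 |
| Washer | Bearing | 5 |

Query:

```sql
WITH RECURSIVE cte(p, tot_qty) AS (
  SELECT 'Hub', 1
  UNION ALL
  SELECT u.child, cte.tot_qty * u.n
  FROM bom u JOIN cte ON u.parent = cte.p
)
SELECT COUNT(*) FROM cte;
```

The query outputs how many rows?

Base: (Hub, tot_qty=1).
Iteration 1: components of {Hub} -> Plate = 1*3 = 3, Washer = 1*1 = 1.
Iteration 2: components of {Plate,Washer} -> Bearing = 1*5 = 5, Bolt = 1*4 = 4.
Iteration 3: components of {Bearing,Bolt} -> Gizmo = 4*4 = 16.
Iteration 4: no further components; recursion stops.
Total rows emitted: 6.

6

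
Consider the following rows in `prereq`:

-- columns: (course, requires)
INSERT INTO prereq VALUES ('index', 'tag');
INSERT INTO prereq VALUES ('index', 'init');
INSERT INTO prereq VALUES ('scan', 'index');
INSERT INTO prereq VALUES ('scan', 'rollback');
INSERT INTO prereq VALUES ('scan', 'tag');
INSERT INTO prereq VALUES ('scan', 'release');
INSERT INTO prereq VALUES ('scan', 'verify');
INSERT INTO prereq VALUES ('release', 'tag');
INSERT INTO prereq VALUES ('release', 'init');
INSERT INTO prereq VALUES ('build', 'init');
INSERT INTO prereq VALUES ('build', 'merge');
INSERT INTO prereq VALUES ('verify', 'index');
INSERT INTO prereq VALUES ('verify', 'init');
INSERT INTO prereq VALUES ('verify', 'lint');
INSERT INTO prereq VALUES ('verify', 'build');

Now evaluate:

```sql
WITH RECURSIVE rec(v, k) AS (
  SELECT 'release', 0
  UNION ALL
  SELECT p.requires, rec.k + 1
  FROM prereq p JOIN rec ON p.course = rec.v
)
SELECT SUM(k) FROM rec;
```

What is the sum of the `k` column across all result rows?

2

Base: (release, k=0).
Iteration 1: edges from {release} -> (init, k=1), (tag, k=1).
Iteration 2: no outgoing edges from {init,tag}; recursion stops.
SUM(k) = 0 + 1 + 1 = 2.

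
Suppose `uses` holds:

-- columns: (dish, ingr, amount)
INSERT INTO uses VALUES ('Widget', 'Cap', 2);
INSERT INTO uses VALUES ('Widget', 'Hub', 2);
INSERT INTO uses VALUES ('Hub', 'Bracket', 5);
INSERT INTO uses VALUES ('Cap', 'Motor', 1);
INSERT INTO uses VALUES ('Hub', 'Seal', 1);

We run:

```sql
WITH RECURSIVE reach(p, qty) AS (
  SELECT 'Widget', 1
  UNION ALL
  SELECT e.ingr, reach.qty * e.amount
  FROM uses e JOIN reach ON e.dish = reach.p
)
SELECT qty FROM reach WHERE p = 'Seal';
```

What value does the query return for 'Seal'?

2

Base: (Widget, qty=1).
Iteration 1: components of {Widget} -> Cap = 1*2 = 2, Hub = 1*2 = 2.
Iteration 2: components of {Cap,Hub} -> Bracket = 2*5 = 10, Motor = 2*1 = 2, Seal = 2*1 = 2.
Iteration 3: no further components; recursion stops.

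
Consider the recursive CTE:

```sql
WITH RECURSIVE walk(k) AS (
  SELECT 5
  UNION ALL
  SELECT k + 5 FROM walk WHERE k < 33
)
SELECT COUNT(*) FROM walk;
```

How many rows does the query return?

Base: k=5.
Iteration 1: 5 < 33 holds -> k = 5 + 5 = 10.
Iteration 2: 10 < 33 holds -> k = 10 + 5 = 15.
Iteration 3: 15 < 33 holds -> k = 15 + 5 = 20.
Iteration 4: 20 < 33 holds -> k = 20 + 5 = 25.
Iteration 5: 25 < 33 holds -> k = 25 + 5 = 30.
Iteration 6: 30 < 33 holds -> k = 30 + 5 = 35.
Iteration 7: 35 < 33 fails; recursion stops.
Total rows emitted: 7.

7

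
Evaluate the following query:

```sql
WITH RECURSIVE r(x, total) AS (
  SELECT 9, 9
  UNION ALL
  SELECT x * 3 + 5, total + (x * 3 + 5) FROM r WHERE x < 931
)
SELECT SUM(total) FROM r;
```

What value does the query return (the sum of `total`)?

6192

Base: x=9, total=9.
Iteration 1: 9 < 931 holds -> x = 9 * 3 + 5 = 32, total = 9 + 32 = 41.
Iteration 2: 32 < 931 holds -> x = 32 * 3 + 5 = 101, total = 41 + 101 = 142.
Iteration 3: 101 < 931 holds -> x = 101 * 3 + 5 = 308, total = 142 + 308 = 450.
Iteration 4: 308 < 931 holds -> x = 308 * 3 + 5 = 929, total = 450 + 929 = 1379.
Iteration 5: 929 < 931 holds -> x = 929 * 3 + 5 = 2792, total = 1379 + 2792 = 4171.
Iteration 6: 2792 < 931 fails; recursion stops.
SUM(total) = 9 + 41 + 142 + 450 + 1379 + 4171 = 6192.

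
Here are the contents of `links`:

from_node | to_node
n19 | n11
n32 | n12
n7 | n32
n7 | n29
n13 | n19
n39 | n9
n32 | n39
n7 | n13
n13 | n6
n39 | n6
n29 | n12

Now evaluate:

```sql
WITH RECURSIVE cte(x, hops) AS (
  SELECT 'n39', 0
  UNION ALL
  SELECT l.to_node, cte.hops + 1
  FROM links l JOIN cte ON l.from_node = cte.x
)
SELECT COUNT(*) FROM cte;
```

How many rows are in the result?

3

Base: (n39, hops=0).
Iteration 1: edges from {n39} -> (n6, hops=1), (n9, hops=1).
Iteration 2: no outgoing edges from {n6,n9}; recursion stops.
Total rows emitted: 3.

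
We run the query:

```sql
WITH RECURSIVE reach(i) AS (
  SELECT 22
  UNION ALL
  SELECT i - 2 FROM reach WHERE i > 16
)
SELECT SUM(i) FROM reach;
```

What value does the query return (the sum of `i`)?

Base: i=22.
Iteration 1: 22 > 16 holds -> i = 22 - 2 = 20.
Iteration 2: 20 > 16 holds -> i = 20 - 2 = 18.
Iteration 3: 18 > 16 holds -> i = 18 - 2 = 16.
Iteration 4: 16 > 16 fails; recursion stops.
SUM(i) = 22 + 20 + 18 + 16 = 76.

76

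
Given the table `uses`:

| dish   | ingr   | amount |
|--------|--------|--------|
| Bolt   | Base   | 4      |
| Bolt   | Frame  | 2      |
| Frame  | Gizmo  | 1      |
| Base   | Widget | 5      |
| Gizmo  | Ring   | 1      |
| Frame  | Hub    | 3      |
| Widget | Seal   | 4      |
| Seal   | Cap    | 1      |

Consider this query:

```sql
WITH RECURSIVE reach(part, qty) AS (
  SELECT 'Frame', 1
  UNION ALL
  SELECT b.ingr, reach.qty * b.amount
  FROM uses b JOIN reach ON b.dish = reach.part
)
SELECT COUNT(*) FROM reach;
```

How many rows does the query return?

Base: (Frame, qty=1).
Iteration 1: components of {Frame} -> Gizmo = 1*1 = 1, Hub = 1*3 = 3.
Iteration 2: components of {Gizmo,Hub} -> Ring = 1*1 = 1.
Iteration 3: no further components; recursion stops.
Total rows emitted: 4.

4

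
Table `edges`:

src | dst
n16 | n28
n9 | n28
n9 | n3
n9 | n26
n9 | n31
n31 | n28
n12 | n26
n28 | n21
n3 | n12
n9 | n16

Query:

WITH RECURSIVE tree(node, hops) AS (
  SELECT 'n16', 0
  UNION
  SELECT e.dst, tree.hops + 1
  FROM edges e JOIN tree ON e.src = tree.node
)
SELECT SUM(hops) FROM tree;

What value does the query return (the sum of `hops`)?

3

Base: (n16, hops=0).
Iteration 1: edges from {n16} -> (n28, hops=1).
Iteration 2: edges from {n28} -> (n21, hops=2).
Iteration 3: no outgoing edges from {n21}; recursion stops.
SUM(hops) = 0 + 1 + 2 = 3.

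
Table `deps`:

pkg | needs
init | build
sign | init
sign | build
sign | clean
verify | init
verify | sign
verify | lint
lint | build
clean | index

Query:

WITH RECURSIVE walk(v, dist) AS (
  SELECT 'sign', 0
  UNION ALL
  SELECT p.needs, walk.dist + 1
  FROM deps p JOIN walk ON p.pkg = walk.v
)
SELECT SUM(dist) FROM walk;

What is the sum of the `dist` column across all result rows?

Base: (sign, dist=0).
Iteration 1: edges from {sign} -> (build, dist=1), (clean, dist=1), (init, dist=1).
Iteration 2: edges from {build,clean,init} -> (build, dist=2), (index, dist=2).
Iteration 3: no outgoing edges from {build,index}; recursion stops.
SUM(dist) = 0 + 1 + 1 + 1 + 2 + 2 = 7.

7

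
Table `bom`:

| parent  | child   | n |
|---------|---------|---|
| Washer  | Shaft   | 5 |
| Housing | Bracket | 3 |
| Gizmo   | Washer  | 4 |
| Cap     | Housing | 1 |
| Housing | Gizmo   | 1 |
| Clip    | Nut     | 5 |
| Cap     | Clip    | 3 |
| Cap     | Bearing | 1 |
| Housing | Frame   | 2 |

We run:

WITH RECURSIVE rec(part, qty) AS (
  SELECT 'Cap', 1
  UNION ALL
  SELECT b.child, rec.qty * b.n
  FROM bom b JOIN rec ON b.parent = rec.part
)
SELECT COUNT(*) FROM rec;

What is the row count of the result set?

Base: (Cap, qty=1).
Iteration 1: components of {Cap} -> Bearing = 1*1 = 1, Clip = 1*3 = 3, Housing = 1*1 = 1.
Iteration 2: components of {Bearing,Clip,Housing} -> Bracket = 1*3 = 3, Frame = 1*2 = 2, Gizmo = 1*1 = 1, Nut = 3*5 = 15.
Iteration 3: components of {Bracket,Frame,Gizmo,Nut} -> Washer = 1*4 = 4.
Iteration 4: components of {Washer} -> Shaft = 4*5 = 20.
Iteration 5: no further components; recursion stops.
Total rows emitted: 10.

10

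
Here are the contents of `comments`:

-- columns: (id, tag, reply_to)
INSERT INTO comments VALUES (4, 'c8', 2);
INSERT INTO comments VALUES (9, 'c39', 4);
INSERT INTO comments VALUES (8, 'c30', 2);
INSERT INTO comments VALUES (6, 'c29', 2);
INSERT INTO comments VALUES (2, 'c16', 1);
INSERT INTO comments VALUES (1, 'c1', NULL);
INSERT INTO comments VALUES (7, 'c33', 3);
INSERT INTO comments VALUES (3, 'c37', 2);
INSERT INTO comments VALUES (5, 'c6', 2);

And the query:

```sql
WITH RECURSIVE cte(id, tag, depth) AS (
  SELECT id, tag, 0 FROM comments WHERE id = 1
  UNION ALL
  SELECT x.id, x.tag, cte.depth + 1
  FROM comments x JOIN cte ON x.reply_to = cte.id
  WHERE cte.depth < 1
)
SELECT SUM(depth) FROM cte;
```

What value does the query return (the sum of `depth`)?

1

Base: id=1 (c1) at depth 0.
Iteration 1: rows with reply_to in {1} -> c16 (id 2, depth 1).
Iteration 2: depth < 1 fails for all current rows; recursion stops.
SUM(depth) = 0 + 1 = 1.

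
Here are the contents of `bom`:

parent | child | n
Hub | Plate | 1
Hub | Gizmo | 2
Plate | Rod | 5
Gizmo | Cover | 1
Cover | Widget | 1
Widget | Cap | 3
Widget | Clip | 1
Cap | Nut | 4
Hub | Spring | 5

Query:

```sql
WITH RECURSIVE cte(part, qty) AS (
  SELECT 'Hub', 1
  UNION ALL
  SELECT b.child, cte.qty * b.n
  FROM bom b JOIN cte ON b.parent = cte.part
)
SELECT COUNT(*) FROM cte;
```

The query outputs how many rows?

Base: (Hub, qty=1).
Iteration 1: components of {Hub} -> Gizmo = 1*2 = 2, Plate = 1*1 = 1, Spring = 1*5 = 5.
Iteration 2: components of {Gizmo,Plate,Spring} -> Cover = 2*1 = 2, Rod = 1*5 = 5.
Iteration 3: components of {Cover,Rod} -> Widget = 2*1 = 2.
Iteration 4: components of {Widget} -> Cap = 2*3 = 6, Clip = 2*1 = 2.
Iteration 5: components of {Cap,Clip} -> Nut = 6*4 = 24.
Iteration 6: no further components; recursion stops.
Total rows emitted: 10.

10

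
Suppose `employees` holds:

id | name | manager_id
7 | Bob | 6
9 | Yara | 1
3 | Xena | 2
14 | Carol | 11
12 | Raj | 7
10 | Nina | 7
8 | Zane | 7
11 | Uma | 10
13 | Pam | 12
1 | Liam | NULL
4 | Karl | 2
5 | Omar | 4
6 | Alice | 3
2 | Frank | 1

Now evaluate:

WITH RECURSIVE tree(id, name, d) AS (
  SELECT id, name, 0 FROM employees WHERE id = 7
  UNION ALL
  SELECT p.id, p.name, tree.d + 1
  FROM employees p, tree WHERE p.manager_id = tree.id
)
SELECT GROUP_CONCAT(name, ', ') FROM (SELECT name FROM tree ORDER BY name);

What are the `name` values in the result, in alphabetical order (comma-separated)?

Bob, Carol, Nina, Pam, Raj, Uma, Zane

Base: id=7 (Bob) at d 0.
Iteration 1: rows with manager_id in {7} -> Zane (id 8, d 1), Nina (id 10, d 1), Raj (id 12, d 1).
Iteration 2: rows with manager_id in {8,10,12} -> Uma (id 11, d 2), Pam (id 13, d 2).
Iteration 3: rows with manager_id in {11,13} -> Carol (id 14, d 3).
Iteration 4: no rows with manager_id in {14}; recursion stops.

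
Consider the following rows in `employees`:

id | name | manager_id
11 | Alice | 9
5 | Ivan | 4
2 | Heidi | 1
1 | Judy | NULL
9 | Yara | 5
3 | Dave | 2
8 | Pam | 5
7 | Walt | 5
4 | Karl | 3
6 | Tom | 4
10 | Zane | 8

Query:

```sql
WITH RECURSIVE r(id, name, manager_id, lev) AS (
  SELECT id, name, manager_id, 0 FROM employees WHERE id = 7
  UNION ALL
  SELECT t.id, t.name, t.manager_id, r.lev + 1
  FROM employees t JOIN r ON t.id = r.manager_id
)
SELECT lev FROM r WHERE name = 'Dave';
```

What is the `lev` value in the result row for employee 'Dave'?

3

Base: id=7 (Walt), manager_id=5, lev 0.
Iteration 1: join on id=5 -> Ivan (id 5, manager_id=4, lev 1).
Iteration 2: join on id=4 -> Karl (id 4, manager_id=3, lev 2).
Iteration 3: join on id=3 -> Dave (id 3, manager_id=2, lev 3).
Iteration 4: join on id=2 -> Heidi (id 2, manager_id=1, lev 4).
Iteration 5: join on id=1 -> Judy (id 1, manager_id=NULL, lev 5).
Iteration 6: manager_id is NULL; no match; recursion stops.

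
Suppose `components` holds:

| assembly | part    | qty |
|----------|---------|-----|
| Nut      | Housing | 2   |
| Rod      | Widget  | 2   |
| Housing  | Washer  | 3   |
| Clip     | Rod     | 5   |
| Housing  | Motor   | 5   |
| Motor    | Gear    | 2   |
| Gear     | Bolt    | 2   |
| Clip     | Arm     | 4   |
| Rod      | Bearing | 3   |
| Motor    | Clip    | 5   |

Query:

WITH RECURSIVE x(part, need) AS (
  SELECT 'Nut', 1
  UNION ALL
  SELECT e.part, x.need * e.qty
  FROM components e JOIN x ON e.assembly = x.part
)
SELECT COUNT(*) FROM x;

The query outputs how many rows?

Base: (Nut, need=1).
Iteration 1: components of {Nut} -> Housing = 1*2 = 2.
Iteration 2: components of {Housing} -> Motor = 2*5 = 10, Washer = 2*3 = 6.
Iteration 3: components of {Motor,Washer} -> Clip = 10*5 = 50, Gear = 10*2 = 20.
Iteration 4: components of {Clip,Gear} -> Arm = 50*4 = 200, Bolt = 20*2 = 40, Rod = 50*5 = 250.
Iteration 5: components of {Arm,Bolt,Rod} -> Bearing = 250*3 = 750, Widget = 250*2 = 500.
Iteration 6: no further components; recursion stops.
Total rows emitted: 11.

11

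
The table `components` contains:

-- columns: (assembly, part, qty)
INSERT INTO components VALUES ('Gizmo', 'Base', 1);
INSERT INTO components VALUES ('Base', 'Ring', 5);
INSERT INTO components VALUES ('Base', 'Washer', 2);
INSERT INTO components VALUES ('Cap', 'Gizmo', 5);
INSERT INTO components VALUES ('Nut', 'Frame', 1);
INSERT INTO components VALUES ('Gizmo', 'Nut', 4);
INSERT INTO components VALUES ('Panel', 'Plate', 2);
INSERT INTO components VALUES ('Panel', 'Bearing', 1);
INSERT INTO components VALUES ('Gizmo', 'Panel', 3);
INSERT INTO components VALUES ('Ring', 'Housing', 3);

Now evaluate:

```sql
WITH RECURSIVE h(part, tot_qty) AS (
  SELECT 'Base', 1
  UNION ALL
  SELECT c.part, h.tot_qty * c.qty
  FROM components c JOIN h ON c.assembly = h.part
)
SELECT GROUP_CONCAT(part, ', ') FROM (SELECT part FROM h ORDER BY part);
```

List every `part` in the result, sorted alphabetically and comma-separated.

Base, Housing, Ring, Washer

Base: (Base, tot_qty=1).
Iteration 1: components of {Base} -> Ring = 1*5 = 5, Washer = 1*2 = 2.
Iteration 2: components of {Ring,Washer} -> Housing = 5*3 = 15.
Iteration 3: no further components; recursion stops.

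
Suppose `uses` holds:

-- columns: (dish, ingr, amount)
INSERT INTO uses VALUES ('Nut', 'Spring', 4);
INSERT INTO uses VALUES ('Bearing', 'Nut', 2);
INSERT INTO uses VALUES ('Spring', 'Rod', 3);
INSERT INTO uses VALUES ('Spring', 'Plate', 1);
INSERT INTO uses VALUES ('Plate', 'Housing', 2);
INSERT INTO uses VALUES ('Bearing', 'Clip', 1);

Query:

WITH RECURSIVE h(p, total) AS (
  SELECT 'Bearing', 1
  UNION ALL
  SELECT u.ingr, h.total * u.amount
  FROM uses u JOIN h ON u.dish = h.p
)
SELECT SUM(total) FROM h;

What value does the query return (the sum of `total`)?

Base: (Bearing, total=1).
Iteration 1: components of {Bearing} -> Clip = 1*1 = 1, Nut = 1*2 = 2.
Iteration 2: components of {Clip,Nut} -> Spring = 2*4 = 8.
Iteration 3: components of {Spring} -> Plate = 8*1 = 8, Rod = 8*3 = 24.
Iteration 4: components of {Plate,Rod} -> Housing = 8*2 = 16.
Iteration 5: no further components; recursion stops.
SUM(total) = 1 + 1 + 2 + 8 + 8 + 24 + 16 = 60.

60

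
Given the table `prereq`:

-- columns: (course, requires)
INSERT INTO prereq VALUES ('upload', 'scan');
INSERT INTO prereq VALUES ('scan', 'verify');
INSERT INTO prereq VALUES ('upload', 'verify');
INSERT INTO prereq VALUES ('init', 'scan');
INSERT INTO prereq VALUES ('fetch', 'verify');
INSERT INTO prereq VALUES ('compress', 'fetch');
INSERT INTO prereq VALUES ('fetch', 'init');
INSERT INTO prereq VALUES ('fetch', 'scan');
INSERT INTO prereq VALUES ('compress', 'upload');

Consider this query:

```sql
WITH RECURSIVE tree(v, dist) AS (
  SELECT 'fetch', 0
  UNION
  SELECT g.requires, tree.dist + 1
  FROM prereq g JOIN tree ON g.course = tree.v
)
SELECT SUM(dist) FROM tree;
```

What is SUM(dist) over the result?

10

Base: (fetch, dist=0).
Iteration 1: edges from {fetch} -> (init, dist=1), (scan, dist=1), (verify, dist=1).
Iteration 2: edges from {init,scan,verify} -> (scan, dist=2), (verify, dist=2).
Iteration 3: edges from {scan,verify} -> (verify, dist=3).
Iteration 4: no outgoing edges from {verify}; recursion stops.
SUM(dist) = 0 + 1 + 1 + 1 + 2 + 2 + 3 = 10.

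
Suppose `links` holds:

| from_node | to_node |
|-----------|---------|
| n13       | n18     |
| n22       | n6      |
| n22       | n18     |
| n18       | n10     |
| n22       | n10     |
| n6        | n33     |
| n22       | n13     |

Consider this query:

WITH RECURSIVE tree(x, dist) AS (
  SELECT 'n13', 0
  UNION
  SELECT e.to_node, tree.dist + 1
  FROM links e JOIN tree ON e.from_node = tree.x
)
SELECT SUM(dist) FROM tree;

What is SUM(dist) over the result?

3

Base: (n13, dist=0).
Iteration 1: edges from {n13} -> (n18, dist=1).
Iteration 2: edges from {n18} -> (n10, dist=2).
Iteration 3: no outgoing edges from {n10}; recursion stops.
SUM(dist) = 0 + 1 + 2 = 3.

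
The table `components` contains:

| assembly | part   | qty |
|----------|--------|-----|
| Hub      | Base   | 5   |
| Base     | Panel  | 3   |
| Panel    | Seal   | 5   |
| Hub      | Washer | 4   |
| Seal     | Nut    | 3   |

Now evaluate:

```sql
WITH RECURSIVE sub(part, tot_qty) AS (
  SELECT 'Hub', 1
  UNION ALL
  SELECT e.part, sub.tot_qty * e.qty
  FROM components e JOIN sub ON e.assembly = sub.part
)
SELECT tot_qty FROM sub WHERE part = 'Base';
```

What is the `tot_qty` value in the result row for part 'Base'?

5

Base: (Hub, tot_qty=1).
Iteration 1: components of {Hub} -> Base = 1*5 = 5, Washer = 1*4 = 4.
Iteration 2: components of {Base,Washer} -> Panel = 5*3 = 15.
Iteration 3: components of {Panel} -> Seal = 15*5 = 75.
Iteration 4: components of {Seal} -> Nut = 75*3 = 225.
Iteration 5: no further components; recursion stops.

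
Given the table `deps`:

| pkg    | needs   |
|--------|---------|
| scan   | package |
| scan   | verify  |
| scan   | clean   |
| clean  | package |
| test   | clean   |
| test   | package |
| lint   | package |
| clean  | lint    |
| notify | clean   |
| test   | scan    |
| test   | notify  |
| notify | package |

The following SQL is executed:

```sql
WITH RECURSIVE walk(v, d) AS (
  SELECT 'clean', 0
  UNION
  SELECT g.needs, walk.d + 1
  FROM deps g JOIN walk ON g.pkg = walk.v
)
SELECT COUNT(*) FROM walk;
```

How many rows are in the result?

Base: (clean, d=0).
Iteration 1: edges from {clean} -> (lint, d=1), (package, d=1).
Iteration 2: edges from {lint,package} -> (package, d=2).
Iteration 3: no outgoing edges from {package}; recursion stops.
Total rows emitted: 4.

4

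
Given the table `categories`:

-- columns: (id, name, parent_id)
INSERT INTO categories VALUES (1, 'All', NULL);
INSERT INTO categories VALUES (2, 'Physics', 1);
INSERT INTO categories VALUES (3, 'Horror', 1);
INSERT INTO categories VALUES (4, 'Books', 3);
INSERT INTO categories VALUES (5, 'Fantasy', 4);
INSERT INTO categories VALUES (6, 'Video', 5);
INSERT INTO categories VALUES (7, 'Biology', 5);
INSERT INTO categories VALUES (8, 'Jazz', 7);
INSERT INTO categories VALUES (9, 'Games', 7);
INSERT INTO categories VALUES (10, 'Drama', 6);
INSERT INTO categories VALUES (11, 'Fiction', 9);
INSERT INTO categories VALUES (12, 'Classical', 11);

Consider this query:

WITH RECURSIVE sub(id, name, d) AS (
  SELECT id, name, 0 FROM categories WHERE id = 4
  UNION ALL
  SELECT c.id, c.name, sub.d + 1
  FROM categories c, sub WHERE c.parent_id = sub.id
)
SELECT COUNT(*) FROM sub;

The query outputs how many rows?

9

Base: id=4 (Books) at d 0.
Iteration 1: rows with parent_id in {4} -> Fantasy (id 5, d 1).
Iteration 2: rows with parent_id in {5} -> Video (id 6, d 2), Biology (id 7, d 2).
Iteration 3: rows with parent_id in {6,7} -> Jazz (id 8, d 3), Games (id 9, d 3), Drama (id 10, d 3).
Iteration 4: rows with parent_id in {8,9,10} -> Fiction (id 11, d 4).
Iteration 5: rows with parent_id in {11} -> Classical (id 12, d 5).
Iteration 6: no rows with parent_id in {12}; recursion stops.
Total rows emitted: 9.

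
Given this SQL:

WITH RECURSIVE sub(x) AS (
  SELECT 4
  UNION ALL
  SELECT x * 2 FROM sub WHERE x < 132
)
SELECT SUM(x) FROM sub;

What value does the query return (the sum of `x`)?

Base: x=4.
Iteration 1: 4 < 132 holds -> x = 4 * 2 = 8.
Iteration 2: 8 < 132 holds -> x = 8 * 2 = 16.
Iteration 3: 16 < 132 holds -> x = 16 * 2 = 32.
Iteration 4: 32 < 132 holds -> x = 32 * 2 = 64.
Iteration 5: 64 < 132 holds -> x = 64 * 2 = 128.
Iteration 6: 128 < 132 holds -> x = 128 * 2 = 256.
Iteration 7: 256 < 132 fails; recursion stops.
SUM(x) = 4 + 8 + 16 + 32 + 64 + 128 + 256 = 508.

508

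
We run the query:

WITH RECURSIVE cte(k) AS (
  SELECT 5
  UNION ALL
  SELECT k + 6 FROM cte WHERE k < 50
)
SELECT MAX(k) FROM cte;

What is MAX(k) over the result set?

Base: k=5.
Iteration 1: 5 < 50 holds -> k = 5 + 6 = 11.
Iteration 2: 11 < 50 holds -> k = 11 + 6 = 17.
Iteration 3: 17 < 50 holds -> k = 17 + 6 = 23.
Iteration 4: 23 < 50 holds -> k = 23 + 6 = 29.
Iteration 5: 29 < 50 holds -> k = 29 + 6 = 35.
Iteration 6: 35 < 50 holds -> k = 35 + 6 = 41.
Iteration 7: 41 < 50 holds -> k = 41 + 6 = 47.
Iteration 8: 47 < 50 holds -> k = 47 + 6 = 53.
Iteration 9: 53 < 50 fails; recursion stops.
k values: 5, 11, 17, 23, 29, 35, 41, 47, 53; the maximum is 53.

53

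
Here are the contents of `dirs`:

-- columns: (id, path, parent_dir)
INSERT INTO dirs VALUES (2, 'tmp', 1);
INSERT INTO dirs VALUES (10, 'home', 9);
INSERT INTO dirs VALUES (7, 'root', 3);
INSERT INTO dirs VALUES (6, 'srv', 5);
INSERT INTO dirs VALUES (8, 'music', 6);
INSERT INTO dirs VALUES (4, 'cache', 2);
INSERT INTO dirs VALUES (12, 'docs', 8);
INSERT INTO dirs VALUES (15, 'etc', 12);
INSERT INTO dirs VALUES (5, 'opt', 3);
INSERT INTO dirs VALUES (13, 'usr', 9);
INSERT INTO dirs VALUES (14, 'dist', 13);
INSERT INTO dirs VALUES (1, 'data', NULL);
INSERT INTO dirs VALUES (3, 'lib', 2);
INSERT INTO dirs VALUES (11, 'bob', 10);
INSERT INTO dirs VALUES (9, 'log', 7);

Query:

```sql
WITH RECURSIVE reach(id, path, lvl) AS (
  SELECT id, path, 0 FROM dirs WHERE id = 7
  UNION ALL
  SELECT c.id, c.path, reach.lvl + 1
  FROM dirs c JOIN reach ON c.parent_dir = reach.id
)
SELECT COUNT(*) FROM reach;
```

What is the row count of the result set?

Base: id=7 (root) at lvl 0.
Iteration 1: rows with parent_dir in {7} -> log (id 9, lvl 1).
Iteration 2: rows with parent_dir in {9} -> home (id 10, lvl 2), usr (id 13, lvl 2).
Iteration 3: rows with parent_dir in {10,13} -> bob (id 11, lvl 3), dist (id 14, lvl 3).
Iteration 4: no rows with parent_dir in {11,14}; recursion stops.
Total rows emitted: 6.

6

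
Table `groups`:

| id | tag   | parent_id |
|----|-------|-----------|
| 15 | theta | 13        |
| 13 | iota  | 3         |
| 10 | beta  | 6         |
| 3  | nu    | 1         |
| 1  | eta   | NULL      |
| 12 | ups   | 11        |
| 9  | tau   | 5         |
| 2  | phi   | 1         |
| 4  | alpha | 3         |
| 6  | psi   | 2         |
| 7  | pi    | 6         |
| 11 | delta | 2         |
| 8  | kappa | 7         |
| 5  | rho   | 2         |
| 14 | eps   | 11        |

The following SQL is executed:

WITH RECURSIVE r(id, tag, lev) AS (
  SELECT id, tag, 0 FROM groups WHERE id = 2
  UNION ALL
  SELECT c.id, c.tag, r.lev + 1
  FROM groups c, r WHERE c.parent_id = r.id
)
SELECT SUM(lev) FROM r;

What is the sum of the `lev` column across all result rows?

Base: id=2 (phi) at lev 0.
Iteration 1: rows with parent_id in {2} -> rho (id 5, lev 1), psi (id 6, lev 1), delta (id 11, lev 1).
Iteration 2: rows with parent_id in {5,6,11} -> pi (id 7, lev 2), tau (id 9, lev 2), beta (id 10, lev 2), ups (id 12, lev 2), eps (id 14, lev 2).
Iteration 3: rows with parent_id in {7,9,10,12,14} -> kappa (id 8, lev 3).
Iteration 4: no rows with parent_id in {8}; recursion stops.
SUM(lev) = 0 + 1 + 1 + 1 + 2 + 2 + 2 + 2 + 2 + 3 = 16.

16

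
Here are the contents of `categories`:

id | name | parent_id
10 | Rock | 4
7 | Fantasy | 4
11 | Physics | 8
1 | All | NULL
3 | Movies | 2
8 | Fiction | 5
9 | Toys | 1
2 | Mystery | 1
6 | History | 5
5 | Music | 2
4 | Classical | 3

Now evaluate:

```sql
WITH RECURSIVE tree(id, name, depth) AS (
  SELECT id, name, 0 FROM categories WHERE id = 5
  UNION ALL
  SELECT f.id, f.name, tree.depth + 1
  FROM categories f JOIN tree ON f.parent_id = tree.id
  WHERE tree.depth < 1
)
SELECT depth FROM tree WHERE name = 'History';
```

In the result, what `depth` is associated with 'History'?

Base: id=5 (Music) at depth 0.
Iteration 1: rows with parent_id in {5} -> History (id 6, depth 1), Fiction (id 8, depth 1).
Iteration 2: depth < 1 fails for all current rows; recursion stops.

1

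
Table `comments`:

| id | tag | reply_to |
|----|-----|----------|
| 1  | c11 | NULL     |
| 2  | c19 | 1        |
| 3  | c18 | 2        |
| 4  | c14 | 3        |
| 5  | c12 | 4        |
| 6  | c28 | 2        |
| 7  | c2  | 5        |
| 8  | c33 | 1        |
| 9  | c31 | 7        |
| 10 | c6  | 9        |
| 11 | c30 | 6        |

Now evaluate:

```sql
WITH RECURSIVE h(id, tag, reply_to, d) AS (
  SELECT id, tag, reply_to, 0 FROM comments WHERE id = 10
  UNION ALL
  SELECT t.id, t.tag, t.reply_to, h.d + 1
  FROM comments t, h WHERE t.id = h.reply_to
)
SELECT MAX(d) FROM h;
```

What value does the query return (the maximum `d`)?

Base: id=10 (c6), reply_to=9, d 0.
Iteration 1: join on id=9 -> c31 (id 9, reply_to=7, d 1).
Iteration 2: join on id=7 -> c2 (id 7, reply_to=5, d 2).
Iteration 3: join on id=5 -> c12 (id 5, reply_to=4, d 3).
Iteration 4: join on id=4 -> c14 (id 4, reply_to=3, d 4).
Iteration 5: join on id=3 -> c18 (id 3, reply_to=2, d 5).
Iteration 6: join on id=2 -> c19 (id 2, reply_to=1, d 6).
Iteration 7: join on id=1 -> c11 (id 1, reply_to=NULL, d 7).
Iteration 8: reply_to is NULL; no match; recursion stops.
d values: 0, 1, 2, 3, 4, 5, 6, 7; the maximum is 7.

7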